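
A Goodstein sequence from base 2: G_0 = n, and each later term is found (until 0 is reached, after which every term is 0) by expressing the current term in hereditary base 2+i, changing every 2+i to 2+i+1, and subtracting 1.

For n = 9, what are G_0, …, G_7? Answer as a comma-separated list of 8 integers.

9, 81, 1023, 9842, 140743, 2471826, 50333399, 1162263921

base 2: 9 = 2^(2 + 1) + 1; at 3: 3^(3 + 1) + 1 = 82; next = 81
base 3: 81 = 3^(3 + 1); at 4: 4^(4 + 1) = 1024; next = 1023
base 4: 1023 = 3·4^4 + 3·4^3 + 3·4^2 + 3·4 + 3; at 5: 3·5^5 + 3·5^3 + 3·5^2 + 3·5 + 3 = 9843; next = 9842
base 5: 9842 = 3·5^5 + 3·5^3 + 3·5^2 + 3·5 + 2; at 6: 3·6^6 + 3·6^3 + 3·6^2 + 3·6 + 2 = 140744; next = 140743
base 6: 140743 = 3·6^6 + 3·6^3 + 3·6^2 + 3·6 + 1; at 7: 3·7^7 + 3·7^3 + 3·7^2 + 3·7 + 1 = 2471827; next = 2471826
base 7: 2471826 = 3·7^7 + 3·7^3 + 3·7^2 + 3·7; at 8: 3·8^8 + 3·8^3 + 3·8^2 + 3·8 = 50333400; next = 50333399
base 8: 50333399 = 3·8^8 + 3·8^3 + 3·8^2 + 2·8 + 7; at 9: 3·9^9 + 3·9^3 + 3·9^2 + 2·9 + 7 = 1162263922; next = 1162263921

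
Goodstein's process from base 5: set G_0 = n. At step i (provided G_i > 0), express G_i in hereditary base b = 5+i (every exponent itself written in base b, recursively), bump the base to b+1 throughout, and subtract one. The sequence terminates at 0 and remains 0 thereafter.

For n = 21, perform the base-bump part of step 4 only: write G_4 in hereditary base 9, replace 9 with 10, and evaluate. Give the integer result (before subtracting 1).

34

G_0 = 21. HB_5(21) = 4·5 + 1. Bump = 25. G_1 = 24.
G_1 = 24. HB_6(24) = 4·6. Bump = 28. G_2 = 27.
G_2 = 27. HB_7(27) = 3·7 + 6. Bump = 30. G_3 = 29.
G_3 = 29. HB_8(29) = 3·8 + 5. Bump = 32. G_4 = 31.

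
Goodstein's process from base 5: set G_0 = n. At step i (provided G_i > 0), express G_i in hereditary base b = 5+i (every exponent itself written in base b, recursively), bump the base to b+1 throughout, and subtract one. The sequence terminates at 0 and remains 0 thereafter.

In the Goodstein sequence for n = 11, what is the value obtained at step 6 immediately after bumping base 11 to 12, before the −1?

14

G_0 = 11. HB_5(11) = 2·5 + 1. Bump = 13. G_1 = 12.
G_1 = 12. HB_6(12) = 2·6. Bump = 14. G_2 = 13.
G_2 = 13. HB_7(13) = 7 + 6. Bump = 14. G_3 = 13.
G_3 = 13. HB_8(13) = 8 + 5. Bump = 14. G_4 = 13.
G_4 = 13. HB_9(13) = 9 + 4. Bump = 14. G_5 = 13.
G_5 = 13. HB_10(13) = 10 + 3. Bump = 14. G_6 = 13.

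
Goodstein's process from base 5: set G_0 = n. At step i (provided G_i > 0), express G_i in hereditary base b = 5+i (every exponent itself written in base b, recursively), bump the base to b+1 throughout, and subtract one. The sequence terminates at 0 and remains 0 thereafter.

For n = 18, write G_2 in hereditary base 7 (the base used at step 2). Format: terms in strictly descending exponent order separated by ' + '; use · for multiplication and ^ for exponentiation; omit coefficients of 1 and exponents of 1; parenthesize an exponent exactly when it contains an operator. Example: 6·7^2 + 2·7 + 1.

3·7 + 1

base 5: 18 = 3·5 + 3; at 6: 3·6 + 3 = 21; next = 20
base 6: 20 = 3·6 + 2; at 7: 3·7 + 2 = 23; next = 22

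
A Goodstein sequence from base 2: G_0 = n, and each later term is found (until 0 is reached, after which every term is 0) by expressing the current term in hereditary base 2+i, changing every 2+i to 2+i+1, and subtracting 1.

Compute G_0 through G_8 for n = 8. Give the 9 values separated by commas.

8, 80, 553, 6310, 93395, 1647195, 33554571, 774841151, 20000000211

G_0 = 8. HB_2(8) = 2^(2 + 1). Bump = 81. G_1 = 80.
G_1 = 80. HB_3(80) = 2·3^3 + 2·3^2 + 2·3 + 2. Bump = 554. G_2 = 553.
G_2 = 553. HB_4(553) = 2·4^4 + 2·4^2 + 2·4 + 1. Bump = 6311. G_3 = 6310.
G_3 = 6310. HB_5(6310) = 2·5^5 + 2·5^2 + 2·5. Bump = 93396. G_4 = 93395.
G_4 = 93395. HB_6(93395) = 2·6^6 + 2·6^2 + 6 + 5. Bump = 1647196. G_5 = 1647195.
G_5 = 1647195. HB_7(1647195) = 2·7^7 + 2·7^2 + 7 + 4. Bump = 33554572. G_6 = 33554571.
G_6 = 33554571. HB_8(33554571) = 2·8^8 + 2·8^2 + 8 + 3. Bump = 774841152. G_7 = 774841151.
G_7 = 774841151. HB_9(774841151) = 2·9^9 + 2·9^2 + 9 + 2. Bump = 20000000212. G_8 = 20000000211.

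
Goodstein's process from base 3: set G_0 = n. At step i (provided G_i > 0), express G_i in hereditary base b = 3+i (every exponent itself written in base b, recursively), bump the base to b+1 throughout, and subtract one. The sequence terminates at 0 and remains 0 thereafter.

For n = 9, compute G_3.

19

9 —HB3→ 3^2 —bump→ 4^2 = 16 —(−1)→ 15
15 —HB4→ 3·4 + 3 —bump→ 3·5 + 3 = 18 —(−1)→ 17
17 —HB5→ 3·5 + 2 —bump→ 3·6 + 2 = 20 —(−1)→ 19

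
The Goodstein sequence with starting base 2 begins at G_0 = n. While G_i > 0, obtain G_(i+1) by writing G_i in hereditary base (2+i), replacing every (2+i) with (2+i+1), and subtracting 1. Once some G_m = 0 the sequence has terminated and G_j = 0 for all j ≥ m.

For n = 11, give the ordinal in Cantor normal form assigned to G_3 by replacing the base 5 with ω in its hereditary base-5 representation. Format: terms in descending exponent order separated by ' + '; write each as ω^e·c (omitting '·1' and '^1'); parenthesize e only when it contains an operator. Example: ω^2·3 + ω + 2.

step 0: 11 = 2^(2 + 1) + 2 + 1; sub 3 for 2: 3^(3 + 1) + 3 + 1; = 85; G_1 = 85−1 = 84
step 1: 84 = 3^(3 + 1) + 3; sub 4 for 3: 4^(4 + 1) + 4; = 1028; G_2 = 1028−1 = 1027
step 2: 1027 = 4^(4 + 1) + 3; sub 5 for 4: 5^(5 + 1) + 3; = 15628; G_3 = 15628−1 = 15627
step 3: 15627 = 5^(5 + 1) + 2; sub 6 for 5: 6^(6 + 1) + 2; = 279938; G_4 = 279938−1 = 279937

ω^(ω + 1) + 2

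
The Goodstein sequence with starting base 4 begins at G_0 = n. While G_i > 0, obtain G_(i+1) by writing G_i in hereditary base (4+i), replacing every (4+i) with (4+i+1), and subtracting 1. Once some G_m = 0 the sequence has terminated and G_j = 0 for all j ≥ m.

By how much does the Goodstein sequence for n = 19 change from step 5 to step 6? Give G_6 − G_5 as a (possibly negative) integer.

[0] 19 ≡ 4^2 + 3 (base 4). Lift 5: 28. −1: 27.
[1] 27 ≡ 5^2 + 2 (base 5). Lift 6: 38. −1: 37.
[2] 37 ≡ 6^2 + 1 (base 6). Lift 7: 50. −1: 49.
[3] 49 ≡ 7^2 (base 7). Lift 8: 64. −1: 63.
[4] 63 ≡ 7·8 + 7 (base 8). Lift 9: 70. −1: 69.
[5] 69 ≡ 7·9 + 6 (base 9). Lift 10: 76. −1: 75.

6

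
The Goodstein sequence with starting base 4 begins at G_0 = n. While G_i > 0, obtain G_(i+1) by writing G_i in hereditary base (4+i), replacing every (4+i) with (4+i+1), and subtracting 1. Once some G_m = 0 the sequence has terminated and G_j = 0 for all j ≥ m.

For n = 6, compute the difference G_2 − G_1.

0

(0) 6|_4 = 4 + 2 ↦ 5 + 2|_5 = 7 ⇒ 6
(1) 6|_5 = 5 + 1 ↦ 6 + 1|_6 = 7 ⇒ 6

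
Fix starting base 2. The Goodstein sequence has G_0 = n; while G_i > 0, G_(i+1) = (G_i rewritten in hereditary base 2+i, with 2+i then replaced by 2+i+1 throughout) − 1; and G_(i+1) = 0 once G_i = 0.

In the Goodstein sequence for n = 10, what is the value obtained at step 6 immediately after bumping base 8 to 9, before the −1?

1937434593

(0) 10|_2 = 2^(2 + 1) + 2 ↦ 3^(3 + 1) + 3|_3 = 84 ⇒ 83
(1) 83|_3 = 3^(3 + 1) + 2 ↦ 4^(4 + 1) + 2|_4 = 1026 ⇒ 1025
(2) 1025|_4 = 4^(4 + 1) + 1 ↦ 5^(5 + 1) + 1|_5 = 15626 ⇒ 15625
(3) 15625|_5 = 5^(5 + 1) ↦ 6^(6 + 1)|_6 = 279936 ⇒ 279935
(4) 279935|_6 = 5·6^6 + 5·6^5 + 5·6^4 + 5·6^3 + 5·6^2 + 5·6 + 5 ↦ 5·7^7 + 5·7^5 + 5·7^4 + 5·7^3 + 5·7^2 + 5·7 + 5|_7 = 4215755 ⇒ 4215754
(5) 4215754|_7 = 5·7^7 + 5·7^5 + 5·7^4 + 5·7^3 + 5·7^2 + 5·7 + 4 ↦ 5·8^8 + 5·8^5 + 5·8^4 + 5·8^3 + 5·8^2 + 5·8 + 4|_8 = 84073324 ⇒ 84073323
(6) 84073323|_8 = 5·8^8 + 5·8^5 + 5·8^4 + 5·8^3 + 5·8^2 + 5·8 + 3 ↦ 5·9^9 + 5·9^5 + 5·9^4 + 5·9^3 + 5·9^2 + 5·9 + 3|_9 = 1937434593 ⇒ 1937434592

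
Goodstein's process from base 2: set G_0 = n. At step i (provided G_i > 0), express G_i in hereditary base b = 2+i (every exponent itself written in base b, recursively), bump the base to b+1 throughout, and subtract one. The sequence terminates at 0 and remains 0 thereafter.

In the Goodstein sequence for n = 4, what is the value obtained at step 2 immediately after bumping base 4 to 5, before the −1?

[0] 4 ≡ 2^2 (base 2). Lift 3: 27. −1: 26.
[1] 26 ≡ 2·3^2 + 2·3 + 2 (base 3). Lift 4: 42. −1: 41.

61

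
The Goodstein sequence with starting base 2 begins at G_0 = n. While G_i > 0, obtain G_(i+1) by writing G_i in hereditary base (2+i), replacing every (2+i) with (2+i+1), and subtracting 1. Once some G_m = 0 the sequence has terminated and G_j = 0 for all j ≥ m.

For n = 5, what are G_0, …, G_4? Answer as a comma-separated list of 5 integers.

5, 27, 255, 467, 775

base 2: 5 = 2^2 + 1; at 3: 3^3 + 1 = 28; next = 27
base 3: 27 = 3^3; at 4: 4^4 = 256; next = 255
base 4: 255 = 3·4^3 + 3·4^2 + 3·4 + 3; at 5: 3·5^3 + 3·5^2 + 3·5 + 3 = 468; next = 467
base 5: 467 = 3·5^3 + 3·5^2 + 3·5 + 2; at 6: 3·6^3 + 3·6^2 + 3·6 + 2 = 776; next = 775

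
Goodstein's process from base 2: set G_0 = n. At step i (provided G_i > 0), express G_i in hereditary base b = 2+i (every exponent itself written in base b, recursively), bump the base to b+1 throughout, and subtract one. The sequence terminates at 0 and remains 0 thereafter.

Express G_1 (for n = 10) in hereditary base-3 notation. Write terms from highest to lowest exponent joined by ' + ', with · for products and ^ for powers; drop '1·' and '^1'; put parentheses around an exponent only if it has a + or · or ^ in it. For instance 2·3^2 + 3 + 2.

3^(3 + 1) + 2

G_0 = 10. HB_2(10) = 2^(2 + 1) + 2. Bump = 84. G_1 = 83.
G_1 = 83. HB_3(83) = 3^(3 + 1) + 2. Bump = 1026. G_2 = 1025.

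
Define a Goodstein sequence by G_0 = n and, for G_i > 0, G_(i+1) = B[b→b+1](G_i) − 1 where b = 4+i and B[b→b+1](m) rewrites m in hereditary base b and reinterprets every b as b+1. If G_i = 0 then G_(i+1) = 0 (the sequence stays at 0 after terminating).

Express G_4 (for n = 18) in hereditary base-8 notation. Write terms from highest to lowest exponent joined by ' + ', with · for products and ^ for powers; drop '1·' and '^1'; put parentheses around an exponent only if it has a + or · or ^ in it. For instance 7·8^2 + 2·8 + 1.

i=0: 18 = 4^2 + 2 (b=4); 4→5: 5^2 + 2 = 27; 27−1 = 26
i=1: 26 = 5^2 + 1 (b=5); 5→6: 6^2 + 1 = 37; 37−1 = 36
i=2: 36 = 6^2 (b=6); 6→7: 7^2 = 49; 49−1 = 48
i=3: 48 = 6·7 + 6 (b=7); 7→8: 6·8 + 6 = 54; 54−1 = 53
i=4: 53 = 6·8 + 5 (b=8); 8→9: 6·9 + 5 = 59; 59−1 = 58

6·8 + 5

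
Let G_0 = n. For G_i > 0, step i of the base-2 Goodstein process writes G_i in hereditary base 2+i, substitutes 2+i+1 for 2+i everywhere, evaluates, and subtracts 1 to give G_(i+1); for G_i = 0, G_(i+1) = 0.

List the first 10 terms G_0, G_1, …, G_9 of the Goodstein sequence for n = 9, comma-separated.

[0] 9 ≡ 2^(2 + 1) + 1 (base 2). Lift 3: 82. −1: 81.
[1] 81 ≡ 3^(3 + 1) (base 3). Lift 4: 1024. −1: 1023.
[2] 1023 ≡ 3·4^4 + 3·4^3 + 3·4^2 + 3·4 + 3 (base 4). Lift 5: 9843. −1: 9842.
[3] 9842 ≡ 3·5^5 + 3·5^3 + 3·5^2 + 3·5 + 2 (base 5). Lift 6: 140744. −1: 140743.
[4] 140743 ≡ 3·6^6 + 3·6^3 + 3·6^2 + 3·6 + 1 (base 6). Lift 7: 2471827. −1: 2471826.
[5] 2471826 ≡ 3·7^7 + 3·7^3 + 3·7^2 + 3·7 (base 7). Lift 8: 50333400. −1: 50333399.
[6] 50333399 ≡ 3·8^8 + 3·8^3 + 3·8^2 + 2·8 + 7 (base 8). Lift 9: 1162263922. −1: 1162263921.
[7] 1162263921 ≡ 3·9^9 + 3·9^3 + 3·9^2 + 2·9 + 6 (base 9). Lift 10: 30000003326. −1: 30000003325.
[8] 30000003325 ≡ 3·10^10 + 3·10^3 + 3·10^2 + 2·10 + 5 (base 10). Lift 11: 855935016216. −1: 855935016215.

9, 81, 1023, 9842, 140743, 2471826, 50333399, 1162263921, 30000003325, 855935016215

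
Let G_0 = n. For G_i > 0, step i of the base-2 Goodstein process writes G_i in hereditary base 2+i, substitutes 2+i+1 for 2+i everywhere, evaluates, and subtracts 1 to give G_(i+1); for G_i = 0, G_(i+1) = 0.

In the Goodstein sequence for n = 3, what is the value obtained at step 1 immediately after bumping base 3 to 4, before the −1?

4

base 2: 3 = 2 + 1; at 3: 3 + 1 = 4; next = 3
base 3: 3 = 3; at 4: 4 = 4; next = 3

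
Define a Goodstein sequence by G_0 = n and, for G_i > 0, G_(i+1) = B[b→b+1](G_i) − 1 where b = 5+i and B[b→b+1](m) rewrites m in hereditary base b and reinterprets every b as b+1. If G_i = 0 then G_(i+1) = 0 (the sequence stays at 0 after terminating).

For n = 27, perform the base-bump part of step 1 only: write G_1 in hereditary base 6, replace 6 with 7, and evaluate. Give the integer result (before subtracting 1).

G_0=27  [base 5] 5^2 + 2  →[5↦6]→  6^2 + 2 = 38  −1 ⇒ G_1=37
G_1=37  [base 6] 6^2 + 1  →[6↦7]→  7^2 + 1 = 50  −1 ⇒ G_2=49

50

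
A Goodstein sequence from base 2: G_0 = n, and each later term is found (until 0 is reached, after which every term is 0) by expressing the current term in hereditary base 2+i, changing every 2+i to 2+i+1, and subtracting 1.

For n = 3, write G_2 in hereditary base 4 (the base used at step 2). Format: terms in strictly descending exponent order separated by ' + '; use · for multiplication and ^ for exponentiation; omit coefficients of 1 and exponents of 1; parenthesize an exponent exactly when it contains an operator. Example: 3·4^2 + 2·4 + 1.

G_0=3  [base 2] 2 + 1  →[2↦3]→  3 + 1 = 4  −1 ⇒ G_1=3
G_1=3  [base 3] 3  →[3↦4]→  4 = 4  −1 ⇒ G_2=3

3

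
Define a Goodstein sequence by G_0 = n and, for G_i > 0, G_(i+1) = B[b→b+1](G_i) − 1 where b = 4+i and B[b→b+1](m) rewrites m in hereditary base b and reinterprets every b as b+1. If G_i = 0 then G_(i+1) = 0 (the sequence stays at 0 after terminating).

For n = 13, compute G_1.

15

[0] 13 ≡ 3·4 + 1 (base 4). Lift 5: 16. −1: 15.
[1] 15 ≡ 3·5 (base 5). Lift 6: 18. −1: 17.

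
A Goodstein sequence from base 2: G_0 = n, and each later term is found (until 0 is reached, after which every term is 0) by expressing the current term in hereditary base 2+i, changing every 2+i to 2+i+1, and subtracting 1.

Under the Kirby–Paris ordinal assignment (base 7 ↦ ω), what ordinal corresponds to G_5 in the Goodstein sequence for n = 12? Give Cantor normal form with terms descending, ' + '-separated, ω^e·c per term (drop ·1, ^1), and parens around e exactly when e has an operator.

ω^(ω + 1) + ω^2·2 + ω + 4

[0] 12 ≡ 2^(2 + 1) + 2^2 (base 2). Lift 3: 108. −1: 107.
[1] 107 ≡ 3^(3 + 1) + 2·3^2 + 2·3 + 2 (base 3). Lift 4: 1066. −1: 1065.
[2] 1065 ≡ 4^(4 + 1) + 2·4^2 + 2·4 + 1 (base 4). Lift 5: 15686. −1: 15685.
[3] 15685 ≡ 5^(5 + 1) + 2·5^2 + 2·5 (base 5). Lift 6: 280020. −1: 280019.
[4] 280019 ≡ 6^(6 + 1) + 2·6^2 + 6 + 5 (base 6). Lift 7: 5764911. −1: 5764910.
[5] 5764910 ≡ 7^(7 + 1) + 2·7^2 + 7 + 4 (base 7). Lift 8: 134217868. −1: 134217867.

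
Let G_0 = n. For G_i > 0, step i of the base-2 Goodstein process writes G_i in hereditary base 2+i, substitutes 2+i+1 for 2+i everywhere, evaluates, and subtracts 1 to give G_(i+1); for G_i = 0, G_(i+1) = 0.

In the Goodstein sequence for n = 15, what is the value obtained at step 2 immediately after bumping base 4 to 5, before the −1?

15 —HB2→ 2^(2 + 1) + 2^2 + 2 + 1 —bump→ 3^(3 + 1) + 3^3 + 3 + 1 = 112 —(−1)→ 111
111 —HB3→ 3^(3 + 1) + 3^3 + 3 —bump→ 4^(4 + 1) + 4^4 + 4 = 1284 —(−1)→ 1283
1283 —HB4→ 4^(4 + 1) + 4^4 + 3 —bump→ 5^(5 + 1) + 5^5 + 3 = 18753 —(−1)→ 18752

18753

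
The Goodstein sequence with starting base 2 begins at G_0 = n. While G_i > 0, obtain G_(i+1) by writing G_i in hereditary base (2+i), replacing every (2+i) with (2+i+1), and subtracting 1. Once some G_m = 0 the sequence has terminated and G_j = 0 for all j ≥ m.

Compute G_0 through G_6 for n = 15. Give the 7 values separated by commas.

base 2: 15 = 2^(2 + 1) + 2^2 + 2 + 1; at 3: 3^(3 + 1) + 3^3 + 3 + 1 = 112; next = 111
base 3: 111 = 3^(3 + 1) + 3^3 + 3; at 4: 4^(4 + 1) + 4^4 + 4 = 1284; next = 1283
base 4: 1283 = 4^(4 + 1) + 4^4 + 3; at 5: 5^(5 + 1) + 5^5 + 3 = 18753; next = 18752
base 5: 18752 = 5^(5 + 1) + 5^5 + 2; at 6: 6^(6 + 1) + 6^6 + 2 = 326594; next = 326593
base 6: 326593 = 6^(6 + 1) + 6^6 + 1; at 7: 7^(7 + 1) + 7^7 + 1 = 6588345; next = 6588344
base 7: 6588344 = 7^(7 + 1) + 7^7; at 8: 8^(8 + 1) + 8^8 = 150994944; next = 150994943

15, 111, 1283, 18752, 326593, 6588344, 150994943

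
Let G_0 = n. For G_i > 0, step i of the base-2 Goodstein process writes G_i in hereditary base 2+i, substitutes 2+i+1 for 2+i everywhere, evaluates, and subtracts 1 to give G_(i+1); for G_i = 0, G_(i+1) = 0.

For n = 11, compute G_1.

step 0: 11 = 2^(2 + 1) + 2 + 1; sub 3 for 2: 3^(3 + 1) + 3 + 1; = 85; G_1 = 85−1 = 84
step 1: 84 = 3^(3 + 1) + 3; sub 4 for 3: 4^(4 + 1) + 4; = 1028; G_2 = 1028−1 = 1027

84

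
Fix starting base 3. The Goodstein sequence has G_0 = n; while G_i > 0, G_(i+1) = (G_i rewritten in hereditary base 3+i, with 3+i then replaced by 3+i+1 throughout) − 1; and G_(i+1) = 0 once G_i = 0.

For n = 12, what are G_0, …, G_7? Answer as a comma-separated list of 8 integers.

12, 19, 27, 37, 49, 63, 69, 75

12 —HB3→ 3^2 + 3 —bump→ 4^2 + 4 = 20 —(−1)→ 19
19 —HB4→ 4^2 + 3 —bump→ 5^2 + 3 = 28 —(−1)→ 27
27 —HB5→ 5^2 + 2 —bump→ 6^2 + 2 = 38 —(−1)→ 37
37 —HB6→ 6^2 + 1 —bump→ 7^2 + 1 = 50 —(−1)→ 49
49 —HB7→ 7^2 —bump→ 8^2 = 64 —(−1)→ 63
63 —HB8→ 7·8 + 7 —bump→ 7·9 + 7 = 70 —(−1)→ 69
69 —HB9→ 7·9 + 6 —bump→ 7·10 + 6 = 76 —(−1)→ 75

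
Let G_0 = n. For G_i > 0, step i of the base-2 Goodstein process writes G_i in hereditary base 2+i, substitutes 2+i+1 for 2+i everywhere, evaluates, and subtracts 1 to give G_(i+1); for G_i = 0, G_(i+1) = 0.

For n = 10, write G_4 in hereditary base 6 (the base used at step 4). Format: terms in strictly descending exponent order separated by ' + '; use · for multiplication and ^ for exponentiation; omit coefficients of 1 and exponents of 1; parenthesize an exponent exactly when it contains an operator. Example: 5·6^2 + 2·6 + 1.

5·6^6 + 5·6^5 + 5·6^4 + 5·6^3 + 5·6^2 + 5·6 + 5

base 2: 10 = 2^(2 + 1) + 2; at 3: 3^(3 + 1) + 3 = 84; next = 83
base 3: 83 = 3^(3 + 1) + 2; at 4: 4^(4 + 1) + 2 = 1026; next = 1025
base 4: 1025 = 4^(4 + 1) + 1; at 5: 5^(5 + 1) + 1 = 15626; next = 15625
base 5: 15625 = 5^(5 + 1); at 6: 6^(6 + 1) = 279936; next = 279935
base 6: 279935 = 5·6^6 + 5·6^5 + 5·6^4 + 5·6^3 + 5·6^2 + 5·6 + 5; at 7: 5·7^7 + 5·7^5 + 5·7^4 + 5·7^3 + 5·7^2 + 5·7 + 5 = 4215755; next = 4215754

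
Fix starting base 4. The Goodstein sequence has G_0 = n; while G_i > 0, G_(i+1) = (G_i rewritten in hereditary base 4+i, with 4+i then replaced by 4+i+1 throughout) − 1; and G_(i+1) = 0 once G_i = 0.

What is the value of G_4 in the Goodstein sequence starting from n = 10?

13

10 —HB4→ 2·4 + 2 —bump→ 2·5 + 2 = 12 —(−1)→ 11
11 —HB5→ 2·5 + 1 —bump→ 2·6 + 1 = 13 —(−1)→ 12
12 —HB6→ 2·6 —bump→ 2·7 = 14 —(−1)→ 13
13 —HB7→ 7 + 6 —bump→ 8 + 6 = 14 —(−1)→ 13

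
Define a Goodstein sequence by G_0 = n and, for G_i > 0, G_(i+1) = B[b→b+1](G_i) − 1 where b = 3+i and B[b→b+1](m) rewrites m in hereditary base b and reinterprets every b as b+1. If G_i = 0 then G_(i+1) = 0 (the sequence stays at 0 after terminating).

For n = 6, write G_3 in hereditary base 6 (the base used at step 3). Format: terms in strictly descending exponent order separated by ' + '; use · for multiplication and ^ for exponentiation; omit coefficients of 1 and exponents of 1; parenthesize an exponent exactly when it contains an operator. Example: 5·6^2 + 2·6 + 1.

base 3: 6 = 2·3; at 4: 2·4 = 8; next = 7
base 4: 7 = 4 + 3; at 5: 5 + 3 = 8; next = 7
base 5: 7 = 5 + 2; at 6: 6 + 2 = 8; next = 7

6 + 1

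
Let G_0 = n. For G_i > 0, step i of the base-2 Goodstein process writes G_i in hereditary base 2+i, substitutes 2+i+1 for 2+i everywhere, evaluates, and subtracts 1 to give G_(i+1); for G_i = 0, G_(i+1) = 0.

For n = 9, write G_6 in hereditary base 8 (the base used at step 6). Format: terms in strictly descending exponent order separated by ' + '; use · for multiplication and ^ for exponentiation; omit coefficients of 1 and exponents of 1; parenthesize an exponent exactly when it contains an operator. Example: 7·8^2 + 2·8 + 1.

3·8^8 + 3·8^3 + 3·8^2 + 2·8 + 7

step 0: 9 = 2^(2 + 1) + 1; sub 3 for 2: 3^(3 + 1) + 1; = 82; G_1 = 82−1 = 81
step 1: 81 = 3^(3 + 1); sub 4 for 3: 4^(4 + 1); = 1024; G_2 = 1024−1 = 1023
step 2: 1023 = 3·4^4 + 3·4^3 + 3·4^2 + 3·4 + 3; sub 5 for 4: 3·5^5 + 3·5^3 + 3·5^2 + 3·5 + 3; = 9843; G_3 = 9843−1 = 9842
step 3: 9842 = 3·5^5 + 3·5^3 + 3·5^2 + 3·5 + 2; sub 6 for 5: 3·6^6 + 3·6^3 + 3·6^2 + 3·6 + 2; = 140744; G_4 = 140744−1 = 140743
step 4: 140743 = 3·6^6 + 3·6^3 + 3·6^2 + 3·6 + 1; sub 7 for 6: 3·7^7 + 3·7^3 + 3·7^2 + 3·7 + 1; = 2471827; G_5 = 2471827−1 = 2471826
step 5: 2471826 = 3·7^7 + 3·7^3 + 3·7^2 + 3·7; sub 8 for 7: 3·8^8 + 3·8^3 + 3·8^2 + 3·8; = 50333400; G_6 = 50333400−1 = 50333399
step 6: 50333399 = 3·8^8 + 3·8^3 + 3·8^2 + 2·8 + 7; sub 9 for 8: 3·9^9 + 3·9^3 + 3·9^2 + 2·9 + 7; = 1162263922; G_7 = 1162263922−1 = 1162263921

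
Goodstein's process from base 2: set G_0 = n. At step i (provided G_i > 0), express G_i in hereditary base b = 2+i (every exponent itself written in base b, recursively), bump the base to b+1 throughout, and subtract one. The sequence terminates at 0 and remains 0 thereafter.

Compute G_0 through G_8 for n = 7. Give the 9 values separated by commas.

step 0: 7 = 2^2 + 2 + 1; sub 3 for 2: 3^3 + 3 + 1; = 31; G_1 = 31−1 = 30
step 1: 30 = 3^3 + 3; sub 4 for 3: 4^4 + 4; = 260; G_2 = 260−1 = 259
step 2: 259 = 4^4 + 3; sub 5 for 4: 5^5 + 3; = 3128; G_3 = 3128−1 = 3127
step 3: 3127 = 5^5 + 2; sub 6 for 5: 6^6 + 2; = 46658; G_4 = 46658−1 = 46657
step 4: 46657 = 6^6 + 1; sub 7 for 6: 7^7 + 1; = 823544; G_5 = 823544−1 = 823543
step 5: 823543 = 7^7; sub 8 for 7: 8^8; = 16777216; G_6 = 16777216−1 = 16777215
step 6: 16777215 = 7·8^7 + 7·8^6 + 7·8^5 + 7·8^4 + 7·8^3 + 7·8^2 + 7·8 + 7; sub 9 for 8: 7·9^7 + 7·9^6 + 7·9^5 + 7·9^4 + 7·9^3 + 7·9^2 + 7·9 + 7; = 37665880; G_7 = 37665880−1 = 37665879
step 7: 37665879 = 7·9^7 + 7·9^6 + 7·9^5 + 7·9^4 + 7·9^3 + 7·9^2 + 7·9 + 6; sub 10 for 9: 7·10^7 + 7·10^6 + 7·10^5 + 7·10^4 + 7·10^3 + 7·10^2 + 7·10 + 6; = 77777776; G_8 = 77777776−1 = 77777775

7, 30, 259, 3127, 46657, 823543, 16777215, 37665879, 77777775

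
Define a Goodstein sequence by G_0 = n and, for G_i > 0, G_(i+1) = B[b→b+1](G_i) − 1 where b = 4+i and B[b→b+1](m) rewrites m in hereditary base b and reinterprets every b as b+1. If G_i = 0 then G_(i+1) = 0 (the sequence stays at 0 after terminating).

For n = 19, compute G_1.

i=0: 19 = 4^2 + 3 (b=4); 4→5: 5^2 + 3 = 28; 28−1 = 27
i=1: 27 = 5^2 + 2 (b=5); 5→6: 6^2 + 2 = 38; 38−1 = 37

27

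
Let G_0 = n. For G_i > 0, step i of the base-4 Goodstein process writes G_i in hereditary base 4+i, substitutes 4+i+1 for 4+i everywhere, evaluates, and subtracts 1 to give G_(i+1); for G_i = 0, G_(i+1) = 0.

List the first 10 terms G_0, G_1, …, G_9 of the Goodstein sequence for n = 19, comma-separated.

i=0: 19 = 4^2 + 3 (b=4); 4→5: 5^2 + 3 = 28; 28−1 = 27
i=1: 27 = 5^2 + 2 (b=5); 5→6: 6^2 + 2 = 38; 38−1 = 37
i=2: 37 = 6^2 + 1 (b=6); 6→7: 7^2 + 1 = 50; 50−1 = 49
i=3: 49 = 7^2 (b=7); 7→8: 8^2 = 64; 64−1 = 63
i=4: 63 = 7·8 + 7 (b=8); 8→9: 7·9 + 7 = 70; 70−1 = 69
i=5: 69 = 7·9 + 6 (b=9); 9→10: 7·10 + 6 = 76; 76−1 = 75
i=6: 75 = 7·10 + 5 (b=10); 10→11: 7·11 + 5 = 82; 82−1 = 81
i=7: 81 = 7·11 + 4 (b=11); 11→12: 7·12 + 4 = 88; 88−1 = 87
i=8: 87 = 7·12 + 3 (b=12); 12→13: 7·13 + 3 = 94; 94−1 = 93

19, 27, 37, 49, 63, 69, 75, 81, 87, 93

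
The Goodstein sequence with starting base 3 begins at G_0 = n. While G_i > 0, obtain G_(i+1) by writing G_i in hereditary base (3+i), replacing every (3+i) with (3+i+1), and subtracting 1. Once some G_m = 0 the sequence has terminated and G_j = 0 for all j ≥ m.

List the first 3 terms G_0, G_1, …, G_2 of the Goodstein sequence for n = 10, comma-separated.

G_0=10  [base 3] 3^2 + 1  →[3↦4]→  4^2 + 1 = 17  −1 ⇒ G_1=16
G_1=16  [base 4] 4^2  →[4↦5]→  5^2 = 25  −1 ⇒ G_2=24

10, 16, 24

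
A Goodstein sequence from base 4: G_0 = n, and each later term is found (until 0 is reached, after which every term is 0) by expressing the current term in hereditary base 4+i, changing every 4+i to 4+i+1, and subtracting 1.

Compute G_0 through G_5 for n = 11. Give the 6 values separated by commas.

11 —HB4→ 2·4 + 3 —bump→ 2·5 + 3 = 13 —(−1)→ 12
12 —HB5→ 2·5 + 2 —bump→ 2·6 + 2 = 14 —(−1)→ 13
13 —HB6→ 2·6 + 1 —bump→ 2·7 + 1 = 15 —(−1)→ 14
14 —HB7→ 2·7 —bump→ 2·8 = 16 —(−1)→ 15
15 —HB8→ 8 + 7 —bump→ 9 + 7 = 16 —(−1)→ 15

11, 12, 13, 14, 15, 15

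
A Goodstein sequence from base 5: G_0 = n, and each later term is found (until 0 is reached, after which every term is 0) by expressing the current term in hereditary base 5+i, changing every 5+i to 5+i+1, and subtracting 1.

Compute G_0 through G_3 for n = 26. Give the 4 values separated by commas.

G_0=26  [base 5] 5^2 + 1  →[5↦6]→  6^2 + 1 = 37  −1 ⇒ G_1=36
G_1=36  [base 6] 6^2  →[6↦7]→  7^2 = 49  −1 ⇒ G_2=48
G_2=48  [base 7] 6·7 + 6  →[7↦8]→  6·8 + 6 = 54  −1 ⇒ G_3=53

26, 36, 48, 53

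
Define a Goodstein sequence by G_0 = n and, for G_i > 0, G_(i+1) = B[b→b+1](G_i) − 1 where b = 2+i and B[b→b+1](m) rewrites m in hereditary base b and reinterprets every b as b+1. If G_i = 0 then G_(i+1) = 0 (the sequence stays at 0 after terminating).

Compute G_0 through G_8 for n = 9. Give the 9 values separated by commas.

9 —HB2→ 2^(2 + 1) + 1 —bump→ 3^(3 + 1) + 1 = 82 —(−1)→ 81
81 —HB3→ 3^(3 + 1) —bump→ 4^(4 + 1) = 1024 —(−1)→ 1023
1023 —HB4→ 3·4^4 + 3·4^3 + 3·4^2 + 3·4 + 3 —bump→ 3·5^5 + 3·5^3 + 3·5^2 + 3·5 + 3 = 9843 —(−1)→ 9842
9842 —HB5→ 3·5^5 + 3·5^3 + 3·5^2 + 3·5 + 2 —bump→ 3·6^6 + 3·6^3 + 3·6^2 + 3·6 + 2 = 140744 —(−1)→ 140743
140743 —HB6→ 3·6^6 + 3·6^3 + 3·6^2 + 3·6 + 1 —bump→ 3·7^7 + 3·7^3 + 3·7^2 + 3·7 + 1 = 2471827 —(−1)→ 2471826
2471826 —HB7→ 3·7^7 + 3·7^3 + 3·7^2 + 3·7 —bump→ 3·8^8 + 3·8^3 + 3·8^2 + 3·8 = 50333400 —(−1)→ 50333399
50333399 —HB8→ 3·8^8 + 3·8^3 + 3·8^2 + 2·8 + 7 —bump→ 3·9^9 + 3·9^3 + 3·9^2 + 2·9 + 7 = 1162263922 —(−1)→ 1162263921
1162263921 —HB9→ 3·9^9 + 3·9^3 + 3·9^2 + 2·9 + 6 —bump→ 3·10^10 + 3·10^3 + 3·10^2 + 2·10 + 6 = 30000003326 —(−1)→ 30000003325

9, 81, 1023, 9842, 140743, 2471826, 50333399, 1162263921, 30000003325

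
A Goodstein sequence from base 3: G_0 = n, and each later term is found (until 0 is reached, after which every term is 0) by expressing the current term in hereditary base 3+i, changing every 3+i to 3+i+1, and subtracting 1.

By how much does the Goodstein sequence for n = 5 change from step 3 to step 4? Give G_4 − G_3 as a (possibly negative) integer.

(0) 5|_3 = 3 + 2 ↦ 4 + 2|_4 = 6 ⇒ 5
(1) 5|_4 = 4 + 1 ↦ 5 + 1|_5 = 6 ⇒ 5
(2) 5|_5 = 5 ↦ 6|_6 = 6 ⇒ 5
(3) 5|_6 = 5 ↦ 5|_7 = 5 ⇒ 4

-1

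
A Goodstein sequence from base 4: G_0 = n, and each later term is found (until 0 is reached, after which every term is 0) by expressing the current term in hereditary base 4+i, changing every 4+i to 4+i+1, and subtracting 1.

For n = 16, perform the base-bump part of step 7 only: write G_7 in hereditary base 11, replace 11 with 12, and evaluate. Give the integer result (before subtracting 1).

base 4: 16 = 4^2; at 5: 5^2 = 25; next = 24
base 5: 24 = 4·5 + 4; at 6: 4·6 + 4 = 28; next = 27
base 6: 27 = 4·6 + 3; at 7: 4·7 + 3 = 31; next = 30
base 7: 30 = 4·7 + 2; at 8: 4·8 + 2 = 34; next = 33
base 8: 33 = 4·8 + 1; at 9: 4·9 + 1 = 37; next = 36
base 9: 36 = 4·9; at 10: 4·10 = 40; next = 39
base 10: 39 = 3·10 + 9; at 11: 3·11 + 9 = 42; next = 41
base 11: 41 = 3·11 + 8; at 12: 3·12 + 8 = 44; next = 43

44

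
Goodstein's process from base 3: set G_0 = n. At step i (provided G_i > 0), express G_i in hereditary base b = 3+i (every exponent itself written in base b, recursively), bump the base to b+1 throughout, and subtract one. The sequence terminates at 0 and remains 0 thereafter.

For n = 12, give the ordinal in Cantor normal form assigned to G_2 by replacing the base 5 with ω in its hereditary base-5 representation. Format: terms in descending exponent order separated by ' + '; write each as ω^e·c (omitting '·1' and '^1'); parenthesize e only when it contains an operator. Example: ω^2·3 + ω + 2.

step 0: 12 = 3^2 + 3; sub 4 for 3: 4^2 + 4; = 20; G_1 = 20−1 = 19
step 1: 19 = 4^2 + 3; sub 5 for 4: 5^2 + 3; = 28; G_2 = 28−1 = 27
step 2: 27 = 5^2 + 2; sub 6 for 5: 6^2 + 2; = 38; G_3 = 38−1 = 37

ω^2 + 2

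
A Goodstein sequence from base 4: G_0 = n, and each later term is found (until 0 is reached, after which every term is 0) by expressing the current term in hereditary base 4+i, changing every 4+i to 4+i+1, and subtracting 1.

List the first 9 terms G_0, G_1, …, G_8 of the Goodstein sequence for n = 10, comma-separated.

step 0: 10 = 2·4 + 2; sub 5 for 4: 2·5 + 2; = 12; G_1 = 12−1 = 11
step 1: 11 = 2·5 + 1; sub 6 for 5: 2·6 + 1; = 13; G_2 = 13−1 = 12
step 2: 12 = 2·6; sub 7 for 6: 2·7; = 14; G_3 = 14−1 = 13
step 3: 13 = 7 + 6; sub 8 for 7: 8 + 6; = 14; G_4 = 14−1 = 13
step 4: 13 = 8 + 5; sub 9 for 8: 9 + 5; = 14; G_5 = 14−1 = 13
step 5: 13 = 9 + 4; sub 10 for 9: 10 + 4; = 14; G_6 = 14−1 = 13
step 6: 13 = 10 + 3; sub 11 for 10: 11 + 3; = 14; G_7 = 14−1 = 13
step 7: 13 = 11 + 2; sub 12 for 11: 12 + 2; = 14; G_8 = 14−1 = 13

10, 11, 12, 13, 13, 13, 13, 13, 13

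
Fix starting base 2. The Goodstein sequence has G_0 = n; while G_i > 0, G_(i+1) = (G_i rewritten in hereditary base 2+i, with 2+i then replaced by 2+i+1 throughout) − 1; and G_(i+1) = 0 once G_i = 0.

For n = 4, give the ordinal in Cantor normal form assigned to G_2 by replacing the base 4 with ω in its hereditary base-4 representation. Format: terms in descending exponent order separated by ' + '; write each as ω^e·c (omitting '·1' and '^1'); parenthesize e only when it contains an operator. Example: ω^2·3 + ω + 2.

G_0 = 4. HB_2(4) = 2^2. Bump = 27. G_1 = 26.
G_1 = 26. HB_3(26) = 2·3^2 + 2·3 + 2. Bump = 42. G_2 = 41.
G_2 = 41. HB_4(41) = 2·4^2 + 2·4 + 1. Bump = 61. G_3 = 60.

ω^2·2 + ω·2 + 1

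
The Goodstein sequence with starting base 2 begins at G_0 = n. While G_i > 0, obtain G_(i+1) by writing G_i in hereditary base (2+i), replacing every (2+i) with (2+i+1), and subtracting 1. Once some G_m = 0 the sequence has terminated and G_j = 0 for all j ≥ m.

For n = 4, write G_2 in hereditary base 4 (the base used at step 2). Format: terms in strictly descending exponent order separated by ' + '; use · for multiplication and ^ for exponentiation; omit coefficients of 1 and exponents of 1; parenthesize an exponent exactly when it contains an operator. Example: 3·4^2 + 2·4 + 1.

G_0 = 4. HB_2(4) = 2^2. Bump = 27. G_1 = 26.
G_1 = 26. HB_3(26) = 2·3^2 + 2·3 + 2. Bump = 42. G_2 = 41.
G_2 = 41. HB_4(41) = 2·4^2 + 2·4 + 1. Bump = 61. G_3 = 60.

2·4^2 + 2·4 + 1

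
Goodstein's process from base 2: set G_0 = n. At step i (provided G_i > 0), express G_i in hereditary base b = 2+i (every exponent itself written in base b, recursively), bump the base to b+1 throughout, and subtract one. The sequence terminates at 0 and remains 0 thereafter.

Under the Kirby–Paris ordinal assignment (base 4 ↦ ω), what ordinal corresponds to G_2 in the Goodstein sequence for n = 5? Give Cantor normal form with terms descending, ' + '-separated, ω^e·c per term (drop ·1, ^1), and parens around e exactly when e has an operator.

(0) 5|_2 = 2^2 + 1 ↦ 3^3 + 1|_3 = 28 ⇒ 27
(1) 27|_3 = 3^3 ↦ 4^4|_4 = 256 ⇒ 255
(2) 255|_4 = 3·4^3 + 3·4^2 + 3·4 + 3 ↦ 3·5^3 + 3·5^2 + 3·5 + 3|_5 = 468 ⇒ 467

ω^3·3 + ω^2·3 + ω·3 + 3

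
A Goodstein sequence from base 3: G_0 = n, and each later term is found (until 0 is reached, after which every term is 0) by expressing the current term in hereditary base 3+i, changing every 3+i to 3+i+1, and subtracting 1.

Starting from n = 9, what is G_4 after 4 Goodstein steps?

21

9 —HB3→ 3^2 —bump→ 4^2 = 16 —(−1)→ 15
15 —HB4→ 3·4 + 3 —bump→ 3·5 + 3 = 18 —(−1)→ 17
17 —HB5→ 3·5 + 2 —bump→ 3·6 + 2 = 20 —(−1)→ 19
19 —HB6→ 3·6 + 1 —bump→ 3·7 + 1 = 22 —(−1)→ 21
21 —HB7→ 3·7 —bump→ 3·8 = 24 —(−1)→ 23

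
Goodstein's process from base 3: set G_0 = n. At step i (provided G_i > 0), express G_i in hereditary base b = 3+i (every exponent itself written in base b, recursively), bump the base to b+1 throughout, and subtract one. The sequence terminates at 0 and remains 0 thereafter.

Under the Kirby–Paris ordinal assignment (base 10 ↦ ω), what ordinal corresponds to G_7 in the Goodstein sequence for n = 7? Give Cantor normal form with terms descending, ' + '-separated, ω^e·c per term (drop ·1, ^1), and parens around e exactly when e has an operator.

step 0: 7 = 2·3 + 1; sub 4 for 3: 2·4 + 1; = 9; G_1 = 9−1 = 8
step 1: 8 = 2·4; sub 5 for 4: 2·5; = 10; G_2 = 10−1 = 9
step 2: 9 = 5 + 4; sub 6 for 5: 6 + 4; = 10; G_3 = 10−1 = 9
step 3: 9 = 6 + 3; sub 7 for 6: 7 + 3; = 10; G_4 = 10−1 = 9
step 4: 9 = 7 + 2; sub 8 for 7: 8 + 2; = 10; G_5 = 10−1 = 9
step 5: 9 = 8 + 1; sub 9 for 8: 9 + 1; = 10; G_6 = 10−1 = 9
step 6: 9 = 9; sub 10 for 9: 10; = 10; G_7 = 10−1 = 9
step 7: 9 = 9; sub 11 for 10: 9; = 9; G_8 = 9−1 = 8

9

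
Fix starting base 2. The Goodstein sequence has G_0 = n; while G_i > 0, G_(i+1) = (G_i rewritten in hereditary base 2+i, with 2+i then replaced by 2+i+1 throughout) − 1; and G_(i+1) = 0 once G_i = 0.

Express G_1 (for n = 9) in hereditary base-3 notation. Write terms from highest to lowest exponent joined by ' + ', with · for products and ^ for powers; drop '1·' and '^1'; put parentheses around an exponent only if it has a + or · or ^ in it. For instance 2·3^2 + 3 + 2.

base 2: 9 = 2^(2 + 1) + 1; at 3: 3^(3 + 1) + 1 = 82; next = 81
base 3: 81 = 3^(3 + 1); at 4: 4^(4 + 1) = 1024; next = 1023

3^(3 + 1)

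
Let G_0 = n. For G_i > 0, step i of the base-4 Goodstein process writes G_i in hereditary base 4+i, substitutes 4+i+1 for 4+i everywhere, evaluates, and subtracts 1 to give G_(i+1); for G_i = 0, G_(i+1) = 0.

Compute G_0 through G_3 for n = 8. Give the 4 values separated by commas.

step 0: 8 = 2·4; sub 5 for 4: 2·5; = 10; G_1 = 10−1 = 9
step 1: 9 = 5 + 4; sub 6 for 5: 6 + 4; = 10; G_2 = 10−1 = 9
step 2: 9 = 6 + 3; sub 7 for 6: 7 + 3; = 10; G_3 = 10−1 = 9

8, 9, 9, 9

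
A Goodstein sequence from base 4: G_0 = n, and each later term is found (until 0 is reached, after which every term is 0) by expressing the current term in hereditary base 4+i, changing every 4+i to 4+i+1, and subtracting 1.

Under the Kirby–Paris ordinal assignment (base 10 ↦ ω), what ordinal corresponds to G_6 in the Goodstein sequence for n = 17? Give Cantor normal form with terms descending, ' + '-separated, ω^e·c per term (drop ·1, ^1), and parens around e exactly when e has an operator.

ω·5 + 1

G_0 = 17. HB_4(17) = 4^2 + 1. Bump = 26. G_1 = 25.
G_1 = 25. HB_5(25) = 5^2. Bump = 36. G_2 = 35.
G_2 = 35. HB_6(35) = 5·6 + 5. Bump = 40. G_3 = 39.
G_3 = 39. HB_7(39) = 5·7 + 4. Bump = 44. G_4 = 43.
G_4 = 43. HB_8(43) = 5·8 + 3. Bump = 48. G_5 = 47.
G_5 = 47. HB_9(47) = 5·9 + 2. Bump = 52. G_6 = 51.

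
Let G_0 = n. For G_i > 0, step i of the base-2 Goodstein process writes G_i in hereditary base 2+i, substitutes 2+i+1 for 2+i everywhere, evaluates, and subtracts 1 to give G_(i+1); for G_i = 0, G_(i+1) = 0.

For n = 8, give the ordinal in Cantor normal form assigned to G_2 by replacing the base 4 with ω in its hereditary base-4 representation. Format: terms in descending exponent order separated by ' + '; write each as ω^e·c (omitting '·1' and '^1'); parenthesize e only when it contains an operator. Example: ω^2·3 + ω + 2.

ω^ω·2 + ω^2·2 + ω·2 + 1

i=0: 8 = 2^(2 + 1) (b=2); 2→3: 3^(3 + 1) = 81; 81−1 = 80
i=1: 80 = 2·3^3 + 2·3^2 + 2·3 + 2 (b=3); 3→4: 2·4^4 + 2·4^2 + 2·4 + 2 = 554; 554−1 = 553
i=2: 553 = 2·4^4 + 2·4^2 + 2·4 + 1 (b=4); 4→5: 2·5^5 + 2·5^2 + 2·5 + 1 = 6311; 6311−1 = 6310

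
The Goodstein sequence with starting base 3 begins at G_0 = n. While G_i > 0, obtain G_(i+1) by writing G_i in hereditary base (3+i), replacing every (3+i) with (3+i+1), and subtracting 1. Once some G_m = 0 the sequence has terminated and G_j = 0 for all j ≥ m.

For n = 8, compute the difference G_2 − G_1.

1

[0] 8 ≡ 2·3 + 2 (base 3). Lift 4: 10. −1: 9.
[1] 9 ≡ 2·4 + 1 (base 4). Lift 5: 11. −1: 10.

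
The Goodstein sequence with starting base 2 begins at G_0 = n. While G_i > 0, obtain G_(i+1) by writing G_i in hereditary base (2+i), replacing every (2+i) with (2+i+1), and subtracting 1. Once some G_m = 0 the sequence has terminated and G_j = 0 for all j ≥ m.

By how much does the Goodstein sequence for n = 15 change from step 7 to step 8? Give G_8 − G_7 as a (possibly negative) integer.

96553327495

G_0=15  [base 2] 2^(2 + 1) + 2^2 + 2 + 1  →[2↦3]→  3^(3 + 1) + 3^3 + 3 + 1 = 112  −1 ⇒ G_1=111
G_1=111  [base 3] 3^(3 + 1) + 3^3 + 3  →[3↦4]→  4^(4 + 1) + 4^4 + 4 = 1284  −1 ⇒ G_2=1283
G_2=1283  [base 4] 4^(4 + 1) + 4^4 + 3  →[4↦5]→  5^(5 + 1) + 5^5 + 3 = 18753  −1 ⇒ G_3=18752
G_3=18752  [base 5] 5^(5 + 1) + 5^5 + 2  →[5↦6]→  6^(6 + 1) + 6^6 + 2 = 326594  −1 ⇒ G_4=326593
G_4=326593  [base 6] 6^(6 + 1) + 6^6 + 1  →[6↦7]→  7^(7 + 1) + 7^7 + 1 = 6588345  −1 ⇒ G_5=6588344
G_5=6588344  [base 7] 7^(7 + 1) + 7^7  →[7↦8]→  8^(8 + 1) + 8^8 = 150994944  −1 ⇒ G_6=150994943
G_6=150994943  [base 8] 8^(8 + 1) + 7·8^7 + 7·8^6 + 7·8^5 + 7·8^4 + 7·8^3 + 7·8^2 + 7·8 + 7  →[8↦9]→  9^(9 + 1) + 7·9^7 + 7·9^6 + 7·9^5 + 7·9^4 + 7·9^3 + 7·9^2 + 7·9 + 7 = 3524450281  −1 ⇒ G_7=3524450280
G_7=3524450280  [base 9] 9^(9 + 1) + 7·9^7 + 7·9^6 + 7·9^5 + 7·9^4 + 7·9^3 + 7·9^2 + 7·9 + 6  →[9↦10]→  10^(10 + 1) + 7·10^7 + 7·10^6 + 7·10^5 + 7·10^4 + 7·10^3 + 7·10^2 + 7·10 + 6 = 100077777776  −1 ⇒ G_8=100077777775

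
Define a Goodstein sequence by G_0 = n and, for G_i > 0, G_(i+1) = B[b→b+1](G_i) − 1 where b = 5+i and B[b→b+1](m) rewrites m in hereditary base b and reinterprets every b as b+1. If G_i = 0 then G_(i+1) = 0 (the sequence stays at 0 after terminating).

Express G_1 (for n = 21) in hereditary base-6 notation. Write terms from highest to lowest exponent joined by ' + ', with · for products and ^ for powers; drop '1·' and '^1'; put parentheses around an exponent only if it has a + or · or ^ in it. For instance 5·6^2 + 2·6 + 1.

4·6

G_0 = 21. HB_5(21) = 4·5 + 1. Bump = 25. G_1 = 24.
G_1 = 24. HB_6(24) = 4·6. Bump = 28. G_2 = 27.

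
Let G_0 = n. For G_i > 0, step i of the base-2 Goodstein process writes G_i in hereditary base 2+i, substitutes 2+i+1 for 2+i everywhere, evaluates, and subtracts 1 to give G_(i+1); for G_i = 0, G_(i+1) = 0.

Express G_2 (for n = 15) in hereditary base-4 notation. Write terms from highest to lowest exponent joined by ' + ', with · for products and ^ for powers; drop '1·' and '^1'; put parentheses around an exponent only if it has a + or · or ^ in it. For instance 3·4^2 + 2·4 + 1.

4^(4 + 1) + 4^4 + 3

15 —HB2→ 2^(2 + 1) + 2^2 + 2 + 1 —bump→ 3^(3 + 1) + 3^3 + 3 + 1 = 112 —(−1)→ 111
111 —HB3→ 3^(3 + 1) + 3^3 + 3 —bump→ 4^(4 + 1) + 4^4 + 4 = 1284 —(−1)→ 1283
1283 —HB4→ 4^(4 + 1) + 4^4 + 3 —bump→ 5^(5 + 1) + 5^5 + 3 = 18753 —(−1)→ 18752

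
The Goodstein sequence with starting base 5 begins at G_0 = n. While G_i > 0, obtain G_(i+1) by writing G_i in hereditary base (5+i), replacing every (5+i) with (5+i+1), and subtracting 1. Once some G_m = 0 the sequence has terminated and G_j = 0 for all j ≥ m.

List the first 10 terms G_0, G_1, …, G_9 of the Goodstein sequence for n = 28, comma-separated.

28, 38, 50, 64, 80, 87, 94, 101, 108, 115

base 5: 28 = 5^2 + 3; at 6: 6^2 + 3 = 39; next = 38
base 6: 38 = 6^2 + 2; at 7: 7^2 + 2 = 51; next = 50
base 7: 50 = 7^2 + 1; at 8: 8^2 + 1 = 65; next = 64
base 8: 64 = 8^2; at 9: 9^2 = 81; next = 80
base 9: 80 = 8·9 + 8; at 10: 8·10 + 8 = 88; next = 87
base 10: 87 = 8·10 + 7; at 11: 8·11 + 7 = 95; next = 94
base 11: 94 = 8·11 + 6; at 12: 8·12 + 6 = 102; next = 101
base 12: 101 = 8·12 + 5; at 13: 8·13 + 5 = 109; next = 108
base 13: 108 = 8·13 + 4; at 14: 8·14 + 4 = 116; next = 115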